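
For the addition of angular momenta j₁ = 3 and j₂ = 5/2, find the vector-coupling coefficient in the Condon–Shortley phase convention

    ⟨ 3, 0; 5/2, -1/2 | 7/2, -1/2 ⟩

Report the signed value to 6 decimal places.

√[8·2!4!3!/10! · 3!3!2!3!3!4!] = √(6912/175)
  +(−1)^0/∏(0,2,3,2,1,1)! = 1/24  (running 1/24)
  +(−1)^1/∏(1,1,2,1,2,2)! = -1/8  (running -1/12)
  +(−1)^2/∏(2,0,1,0,3,3)! = 1/72  (running -5/72)
⟨..|..⟩ = √(6912/175)·(-5/72) = -0.436436

−√(4/21) = -0.436436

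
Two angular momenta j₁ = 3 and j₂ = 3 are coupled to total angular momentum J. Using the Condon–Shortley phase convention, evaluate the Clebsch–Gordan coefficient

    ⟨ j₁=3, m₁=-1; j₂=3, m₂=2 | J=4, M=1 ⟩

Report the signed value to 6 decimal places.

+√(16/77) = +0.455842

triangle: 2!×4!×4!/11! = 1152/39916800
(j±m)!: 2!×4!×5!×1!×5!×3! = 4147200
prefactor² = (2J+1)×Δ×N² = 82944/77
  k=1: −1/(1!×1!×3!×4!×1!×0!) = -1/144
  k=2: +1/(2!×0!×2!×3!×2!×1!) = 1/48
Σ = 1/72  ⇒  CG² = 82944/77×1/72² = 16/77
CG = +√(16/77) = +0.455842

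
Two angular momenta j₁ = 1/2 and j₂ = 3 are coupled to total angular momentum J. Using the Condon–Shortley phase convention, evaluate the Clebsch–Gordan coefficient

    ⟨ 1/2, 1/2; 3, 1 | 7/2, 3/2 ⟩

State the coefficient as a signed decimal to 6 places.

+0.845154

triangle: 0!*1!*6!/8! = 720/40320
(j±m)!: 1!*0!*4!*2!*5!*2! = 11520
prefactor² = (2J+1)*Δ*N² = 11520/7
  k=0: +1/(0!*0!*0!*4!*1!*2!) = 1/48
Σ = 1/48  ⇒  CG² = 11520/7*1/48² = 5/7
CG = +√(5/7) = +0.845154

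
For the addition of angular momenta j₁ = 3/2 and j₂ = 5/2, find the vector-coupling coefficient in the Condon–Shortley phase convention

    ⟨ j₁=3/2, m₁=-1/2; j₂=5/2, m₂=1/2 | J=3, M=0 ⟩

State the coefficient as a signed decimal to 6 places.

j₁+j₂−J=1  J+j₁−j₂=2  J−j₁+j₂=4  j₁+j₂+J+1=8
(j₁±m₁, j₂±m₂, J±M) = (1,2,3,2,3,3)
P² = 36/5
sum k=0..1:
  [0] +1/12 = 1/12
  [1] −1/4 = -1/4
S = -1/6
C² = P²·S² = 1/5 ; C = -0.447214

-0.447214  (= −√(1/5))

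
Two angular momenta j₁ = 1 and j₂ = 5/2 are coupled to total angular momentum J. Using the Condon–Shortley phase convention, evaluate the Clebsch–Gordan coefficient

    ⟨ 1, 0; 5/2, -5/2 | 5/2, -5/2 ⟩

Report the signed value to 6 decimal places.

triangle: 1!×1!×4!/7! = 24/5040
(j±m)!: 1!×1!×0!×5!×0!×5! = 14400
prefactor² = (2J+1)×Δ×N² = 2880/7
  k=0: +1/(0!×1!×1!×0!×0!×4!) = 1/24
Σ = 1/24  ⇒  CG² = 2880/7×1/24² = 5/7
CG = +√(5/7) = +0.845154

+0.845154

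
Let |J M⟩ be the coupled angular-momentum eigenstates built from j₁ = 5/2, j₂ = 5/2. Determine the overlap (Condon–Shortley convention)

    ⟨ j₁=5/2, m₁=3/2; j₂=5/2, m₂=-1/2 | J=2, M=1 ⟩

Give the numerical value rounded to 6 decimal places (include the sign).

-0.377964

j₁+j₂−J=3  J+j₁−j₂=2  J−j₁+j₂=2  j₁+j₂+J+1=8
(j₁±m₁, j₂±m₂, J±M) = (4,1,2,3,3,1)
P² = 36/7
sum k=0..1:
  [0] +1/12 = 1/12
  [1] −1/4 = -1/4
S = -1/6
C² = P²·S² = 1/7 ; C = -0.377964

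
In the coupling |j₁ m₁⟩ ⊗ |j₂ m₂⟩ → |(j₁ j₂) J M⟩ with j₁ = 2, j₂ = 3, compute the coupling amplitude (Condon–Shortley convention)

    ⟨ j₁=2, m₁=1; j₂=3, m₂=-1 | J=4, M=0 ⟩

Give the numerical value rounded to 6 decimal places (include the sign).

triangle: 1!·3!·5!/10! = 720/3628800
(j±m)!: 3!·1!·2!·4!·4!·4! = 165888
prefactor² = (2J+1)·Δ·N² = 10368/35
  k=0: +1/(0!·1!·1!·2!·2!·3!) = 1/24
  k=1: −1/(1!·0!·0!·1!·3!·4!) = -1/144
Σ = 5/144  ⇒  CG² = 10368/35·5/144² = 5/14
CG = +√(5/14) = +0.597614

+0.597614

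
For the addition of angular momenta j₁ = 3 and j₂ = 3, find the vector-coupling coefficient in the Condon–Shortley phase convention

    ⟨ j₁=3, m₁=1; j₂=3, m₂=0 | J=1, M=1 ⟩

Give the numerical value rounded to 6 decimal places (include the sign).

triangle: 5!*1!*1!/8! = 120/40320
(j±m)!: 4!*2!*3!*3!*2!*0! = 3456
prefactor² = (2J+1)*Δ*N² = 216/7
  k=2: +1/(2!*3!*0!*1!*1!*0!) = 1/12
Σ = 1/12  ⇒  CG² = 216/7*1/12² = 3/14
CG = +√(3/14) = +0.462910

+0.462910  (= +√(3/14))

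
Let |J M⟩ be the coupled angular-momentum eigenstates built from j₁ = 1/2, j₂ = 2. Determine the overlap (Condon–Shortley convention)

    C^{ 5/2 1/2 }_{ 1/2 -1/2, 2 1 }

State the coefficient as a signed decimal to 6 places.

+√(2/5) ≈ +0.632456

triangle: 0!·1!·4!/6! = 24/720
(j±m)!: 0!·1!·3!·1!·3!·2! = 72
prefactor² = (2J+1)·Δ·N² = 72/5
  k=0: +1/(0!·0!·1!·3!·0!·1!) = 1/6
Σ = 1/6  ⇒  CG² = 72/5·1/6² = 2/5
CG = +√(2/5) = +0.632456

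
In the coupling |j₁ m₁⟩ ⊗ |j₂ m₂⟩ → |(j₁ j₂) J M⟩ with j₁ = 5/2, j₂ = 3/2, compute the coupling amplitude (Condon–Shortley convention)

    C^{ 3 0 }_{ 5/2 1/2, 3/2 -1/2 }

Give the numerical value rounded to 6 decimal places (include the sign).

j₁+j₂−J=1  J+j₁−j₂=4  J−j₁+j₂=2  j₁+j₂+J+1=8
(j₁±m₁, j₂±m₂, J±M) = (3,2,1,2,3,3)
P² = 36/5
sum k=0..1:
  [0] +1/4 = 1/4
  [1] −1/12 = -1/12
S = 1/6
C² = P²·S² = 1/5 ; C = +0.447214

+√(1/5) ≈ +0.447214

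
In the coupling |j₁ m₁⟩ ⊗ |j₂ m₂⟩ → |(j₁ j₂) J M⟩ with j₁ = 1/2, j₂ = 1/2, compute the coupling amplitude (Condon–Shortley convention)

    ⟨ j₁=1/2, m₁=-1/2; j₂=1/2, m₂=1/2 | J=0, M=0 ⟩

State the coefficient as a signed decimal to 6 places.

√[1·1!0!0!/2! · 0!1!1!0!0!0!] = √(1/2)
  +(−1)^1/∏(1,0,0,0,0,0)! = -1  (running -1)
⟨..|..⟩ = √(1/2)·(-1) = -0.707107

-0.707107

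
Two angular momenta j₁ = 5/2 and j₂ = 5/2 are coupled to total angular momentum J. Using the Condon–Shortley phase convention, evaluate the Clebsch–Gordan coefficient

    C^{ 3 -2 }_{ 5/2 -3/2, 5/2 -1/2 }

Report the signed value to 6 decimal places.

√[7·2!3!3!/9! · 1!4!2!3!1!5!] = √(48)
  +(−1)^1/∏(1,1,3,1,0,2)! = -1/12  (running -1/12)
  +(−1)^2/∏(2,0,2,0,1,3)! = 1/24  (running -1/24)
⟨..|..⟩ = √(48)·(-1/24) = -0.288675

−√(1/12) = -0.288675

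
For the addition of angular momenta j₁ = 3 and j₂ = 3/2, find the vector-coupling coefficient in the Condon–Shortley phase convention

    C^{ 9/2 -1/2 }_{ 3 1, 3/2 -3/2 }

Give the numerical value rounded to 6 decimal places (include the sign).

j₁+j₂−J=0  J+j₁−j₂=6  J−j₁+j₂=3  j₁+j₂+J+1=10
(j₁±m₁, j₂±m₂, J±M) = (4,2,0,3,4,5)
P² = 69120/7
sum k=0..0:
  [0] +1/288 = 1/288
S = 1/288
C² = P²·S² = 5/42 ; C = +0.345033

+0.345033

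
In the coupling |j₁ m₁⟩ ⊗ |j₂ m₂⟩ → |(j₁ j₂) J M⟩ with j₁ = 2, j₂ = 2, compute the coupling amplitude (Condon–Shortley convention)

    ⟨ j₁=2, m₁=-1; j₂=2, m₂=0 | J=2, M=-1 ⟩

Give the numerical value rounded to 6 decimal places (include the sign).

triangle: 2!×2!×2!/7! = 8/5040
(j±m)!: 1!×3!×2!×2!×1!×3! = 144
prefactor² = (2J+1)×Δ×N² = 8/7
  k=1: −1/(1!×1!×2!×1!×0!×1!) = -1/2
  k=2: +1/(2!×0!×1!×0!×1!×2!) = 1/4
Σ = -1/4  ⇒  CG² = 8/7×(-1/4)² = 1/14
CG = −√(1/14) = -0.267261

-0.267261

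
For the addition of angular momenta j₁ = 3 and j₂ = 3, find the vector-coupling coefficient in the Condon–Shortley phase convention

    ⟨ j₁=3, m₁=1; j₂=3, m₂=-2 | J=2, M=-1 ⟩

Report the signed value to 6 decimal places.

j₁+j₂−J=4  J+j₁−j₂=2  J−j₁+j₂=2  j₁+j₂+J+1=9
(j₁±m₁, j₂±m₂, J±M) = (4,2,1,5,1,3)
P² = 320/7
sum k=0..1:
  [0] +1/48 = 1/48
  [1] −1/12 = -1/12
S = -1/16
C² = P²·S² = 5/28 ; C = -0.422577

-0.422577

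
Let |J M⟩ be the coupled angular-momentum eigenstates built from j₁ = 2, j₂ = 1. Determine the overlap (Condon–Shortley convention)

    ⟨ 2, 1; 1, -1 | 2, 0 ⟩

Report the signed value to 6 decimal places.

+√(1/2) ≈ +0.707107

√[5·1!3!1!/6! · 3!1!0!2!2!2!] = √(2)
  +(−1)^0/∏(0,1,1,0,2,1)! = 1/2  (running 1/2)
⟨..|..⟩ = √(2)·(1/2) = +0.707107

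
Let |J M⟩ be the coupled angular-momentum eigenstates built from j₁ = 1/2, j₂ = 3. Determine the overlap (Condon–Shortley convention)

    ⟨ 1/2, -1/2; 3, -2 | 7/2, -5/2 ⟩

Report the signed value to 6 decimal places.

+√(6/7) = +0.925820

√[8·0!1!6!/8! · 0!1!1!5!1!6!] = √(86400/7)
  +(−1)^0/∏(0,0,1,1,0,5)! = 1/120  (running 1/120)
⟨..|..⟩ = √(86400/7)·(1/120) = +0.925820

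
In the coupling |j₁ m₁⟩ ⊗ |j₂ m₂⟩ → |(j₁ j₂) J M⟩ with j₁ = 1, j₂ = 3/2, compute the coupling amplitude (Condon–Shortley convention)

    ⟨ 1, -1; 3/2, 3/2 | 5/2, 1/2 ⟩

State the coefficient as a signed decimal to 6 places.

+√(1/10) ≈ +0.316228

j₁+j₂−J=0  J+j₁−j₂=2  J−j₁+j₂=3  j₁+j₂+J+1=6
(j₁±m₁, j₂±m₂, J±M) = (0,2,3,0,3,2)
P² = 72/5
sum k=0..0:
  [0] +1/12 = 1/12
S = 1/12
C² = P²·S² = 1/10 ; C = +0.316228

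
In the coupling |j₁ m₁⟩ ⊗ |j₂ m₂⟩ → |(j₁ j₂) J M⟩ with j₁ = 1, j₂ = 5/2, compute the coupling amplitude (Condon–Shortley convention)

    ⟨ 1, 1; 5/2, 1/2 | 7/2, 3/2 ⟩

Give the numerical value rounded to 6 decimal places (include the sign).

+0.690066  (= +√(10/21))

j₁+j₂−J=0  J+j₁−j₂=2  J−j₁+j₂=5  j₁+j₂+J+1=8
(j₁±m₁, j₂±m₂, J±M) = (2,0,3,2,5,2)
P² = 1920/7
sum k=0..0:
  [0] +1/24 = 1/24
S = 1/24
C² = P²·S² = 10/21 ; C = +0.690066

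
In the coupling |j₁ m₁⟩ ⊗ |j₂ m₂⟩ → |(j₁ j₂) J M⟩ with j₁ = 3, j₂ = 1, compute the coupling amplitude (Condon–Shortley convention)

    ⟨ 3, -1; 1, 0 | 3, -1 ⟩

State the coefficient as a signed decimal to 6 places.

√[7·1!5!1!/8! · 2!4!1!1!2!4!] = √(48)
  +(−1)^0/∏(0,1,4,1,1,0)! = 1/24  (running 1/24)
  +(−1)^1/∏(1,0,3,0,2,1)! = -1/12  (running -1/24)
⟨..|..⟩ = √(48)·(-1/24) = -0.288675

-0.288675  (= −√(1/12))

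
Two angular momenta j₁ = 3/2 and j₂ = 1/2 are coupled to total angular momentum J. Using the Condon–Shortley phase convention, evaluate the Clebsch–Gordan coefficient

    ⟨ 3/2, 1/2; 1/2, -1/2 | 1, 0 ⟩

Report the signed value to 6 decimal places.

√[3·1!2!0!/4! · 2!1!0!1!1!1!] = √(1/2)
  +(−1)^0/∏(0,1,1,0,1,0)! = 1  (running 1)
⟨..|..⟩ = √(1/2)·(1) = +0.707107

+0.707107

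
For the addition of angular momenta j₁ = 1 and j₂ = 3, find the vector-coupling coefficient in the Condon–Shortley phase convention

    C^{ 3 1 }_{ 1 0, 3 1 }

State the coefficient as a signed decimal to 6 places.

triangle: 1!·1!·5!/8! = 120/40320
(j±m)!: 1!·1!·4!·2!·4!·2! = 2304
prefactor² = (2J+1)·Δ·N² = 48
  k=0: +1/(0!·1!·1!·4!·0!·1!) = 1/24
  k=1: −1/(1!·0!·0!·3!·1!·2!) = -1/12
Σ = -1/24  ⇒  CG² = 48·(-1/24)² = 1/12
CG = −√(1/12) = -0.288675

−√(1/12) = -0.288675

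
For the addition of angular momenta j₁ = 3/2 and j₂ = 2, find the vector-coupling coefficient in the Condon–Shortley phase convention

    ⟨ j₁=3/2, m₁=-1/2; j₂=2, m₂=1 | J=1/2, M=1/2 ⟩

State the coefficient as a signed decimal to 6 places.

√[2·3!0!1!/5! · 1!2!3!1!1!0!] = √(6/5)
  +(−1)^2/∏(2,1,0,1,0,0)! = 1/2  (running 1/2)
⟨..|..⟩ = √(6/5)·(1/2) = +0.547723

+√(3/10) ≈ +0.547723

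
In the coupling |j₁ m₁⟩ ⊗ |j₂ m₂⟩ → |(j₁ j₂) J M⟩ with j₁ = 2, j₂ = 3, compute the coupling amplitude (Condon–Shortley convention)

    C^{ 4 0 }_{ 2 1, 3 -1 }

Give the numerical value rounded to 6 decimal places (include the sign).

j₁+j₂−J=1  J+j₁−j₂=3  J−j₁+j₂=5  j₁+j₂+J+1=10
(j₁±m₁, j₂±m₂, J±M) = (3,1,2,4,4,4)
P² = 10368/35
sum k=0..1:
  [0] +1/24 = 1/24
  [1] −1/144 = -1/144
S = 5/144
C² = P²·S² = 5/14 ; C = +0.597614

+0.597614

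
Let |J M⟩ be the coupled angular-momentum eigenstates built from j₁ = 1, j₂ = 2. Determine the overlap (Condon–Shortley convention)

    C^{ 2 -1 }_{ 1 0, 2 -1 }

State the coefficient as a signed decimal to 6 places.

+0.408248  (= +√(1/6))

triangle: 1!·1!·3!/6! = 6/720
(j±m)!: 1!·1!·1!·3!·1!·3! = 36
prefactor² = (2J+1)·Δ·N² = 3/2
  k=0: +1/(0!·1!·1!·1!·0!·2!) = 1/2
  k=1: −1/(1!·0!·0!·0!·1!·3!) = -1/6
Σ = 1/3  ⇒  CG² = 3/2·1/3² = 1/6
CG = +√(1/6) = +0.408248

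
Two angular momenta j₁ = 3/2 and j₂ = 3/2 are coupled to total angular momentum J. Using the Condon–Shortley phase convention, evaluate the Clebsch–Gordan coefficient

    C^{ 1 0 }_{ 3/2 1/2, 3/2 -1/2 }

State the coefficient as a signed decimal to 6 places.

−√(1/20) ≈ -0.223607

j₁+j₂−J=2  J+j₁−j₂=1  J−j₁+j₂=1  j₁+j₂+J+1=5
(j₁±m₁, j₂±m₂, J±M) = (2,1,1,2,1,1)
P² = 1/5
sum k=0..1:
  [0] +1/2 = 1/2
  [1] −1/1 = -1
S = -1/2
C² = P²·S² = 1/20 ; C = -0.223607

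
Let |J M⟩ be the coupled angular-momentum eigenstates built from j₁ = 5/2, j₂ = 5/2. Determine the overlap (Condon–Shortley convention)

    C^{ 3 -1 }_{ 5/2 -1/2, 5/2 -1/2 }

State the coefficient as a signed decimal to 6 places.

√[7·2!3!3!/9! · 2!3!2!3!2!4!] = √(48/5)
  +(−1)^0/∏(0,2,3,2,0,1)! = 1/24  (running 1/24)
  +(−1)^1/∏(1,1,2,1,1,2)! = -1/4  (running -5/24)
  +(−1)^2/∏(2,0,1,0,2,3)! = 1/24  (running -1/6)
⟨..|..⟩ = √(48/5)·(-1/6) = -0.516398

−√(4/15) = -0.516398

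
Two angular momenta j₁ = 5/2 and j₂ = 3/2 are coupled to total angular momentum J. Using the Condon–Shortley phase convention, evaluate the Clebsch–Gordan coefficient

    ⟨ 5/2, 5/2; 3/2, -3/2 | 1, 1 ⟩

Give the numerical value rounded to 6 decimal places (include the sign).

√[3·3!2!0!/6! · 5!0!0!3!2!0!] = √(72)
  +(−1)^0/∏(0,3,0,0,2,0)! = 1/12  (running 1/12)
⟨..|..⟩ = √(72)·(1/12) = +0.707107

+0.707107  (= +√(1/2))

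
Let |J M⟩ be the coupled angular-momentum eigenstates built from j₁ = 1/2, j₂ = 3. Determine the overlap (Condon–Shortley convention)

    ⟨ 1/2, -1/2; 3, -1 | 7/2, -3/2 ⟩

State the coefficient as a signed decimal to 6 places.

triangle: 0!·1!·6!/8! = 720/40320
(j±m)!: 0!·1!·2!·4!·2!·5! = 11520
prefactor² = (2J+1)·Δ·N² = 11520/7
  k=0: +1/(0!·0!·1!·2!·0!·4!) = 1/48
Σ = 1/48  ⇒  CG² = 11520/7·1/48² = 5/7
CG = +√(5/7) = +0.845154

+√(5/7) ≈ +0.845154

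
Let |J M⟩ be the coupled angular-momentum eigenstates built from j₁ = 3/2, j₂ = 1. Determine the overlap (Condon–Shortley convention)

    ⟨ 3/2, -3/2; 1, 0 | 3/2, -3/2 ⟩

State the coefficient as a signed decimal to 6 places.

triangle: 1!·2!·1!/5! = 2/120
(j±m)!: 0!·3!·1!·1!·0!·3! = 36
prefactor² = (2J+1)·Δ·N² = 12/5
  k=1: −1/(1!·0!·2!·0!·0!·1!) = -1/2
Σ = -1/2  ⇒  CG² = 12/5·(-1/2)² = 3/5
CG = −√(3/5) = -0.774597

−√(3/5) ≈ -0.774597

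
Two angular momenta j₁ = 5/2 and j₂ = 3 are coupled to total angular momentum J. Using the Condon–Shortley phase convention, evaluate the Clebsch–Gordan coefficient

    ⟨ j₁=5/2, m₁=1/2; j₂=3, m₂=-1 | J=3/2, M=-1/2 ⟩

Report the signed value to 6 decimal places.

-0.097590  (= −√(1/105))

√[4·4!1!2!/8! · 3!2!2!4!1!2!] = √(192/35)
  +(−1)^1/∏(1,3,1,1,0,1)! = -1/6  (running -1/6)
  +(−1)^2/∏(2,2,0,0,1,2)! = 1/8  (running -1/24)
⟨..|..⟩ = √(192/35)·(-1/24) = -0.097590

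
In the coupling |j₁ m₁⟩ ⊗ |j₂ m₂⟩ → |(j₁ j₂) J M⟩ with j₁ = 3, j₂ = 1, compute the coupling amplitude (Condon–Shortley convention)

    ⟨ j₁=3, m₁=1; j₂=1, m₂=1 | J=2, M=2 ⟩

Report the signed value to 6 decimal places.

j₁+j₂−J=2  J+j₁−j₂=4  J−j₁+j₂=0  j₁+j₂+J+1=7
(j₁±m₁, j₂±m₂, J±M) = (4,2,2,0,4,0)
P² = 768/7
sum k=2..2:
  [2] +1/48 = 1/48
S = 1/48
C² = P²·S² = 1/21 ; C = +0.218218

+√(1/21) ≈ +0.218218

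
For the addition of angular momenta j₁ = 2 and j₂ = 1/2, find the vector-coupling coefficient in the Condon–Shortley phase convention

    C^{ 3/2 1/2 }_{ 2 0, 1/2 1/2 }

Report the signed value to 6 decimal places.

−√(2/5) = -0.632456

j₁+j₂−J=1  J+j₁−j₂=3  J−j₁+j₂=0  j₁+j₂+J+1=5
(j₁±m₁, j₂±m₂, J±M) = (2,2,1,0,2,1)
P² = 8/5
sum k=1..1:
  [1] −1/2 = -1/2
S = -1/2
C² = P²·S² = 2/5 ; C = -0.632456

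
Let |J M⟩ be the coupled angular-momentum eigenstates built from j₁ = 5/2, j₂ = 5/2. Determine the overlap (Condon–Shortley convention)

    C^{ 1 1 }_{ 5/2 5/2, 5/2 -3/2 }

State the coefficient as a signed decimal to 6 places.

+√(1/7) ≈ +0.377964

triangle: 4!×1!×1!/7! = 24/5040
(j±m)!: 5!×0!×1!×4!×2!×0! = 5760
prefactor² = (2J+1)×Δ×N² = 576/7
  k=0: +1/(0!×4!×0!×1!×1!×0!) = 1/24
Σ = 1/24  ⇒  CG² = 576/7×1/24² = 1/7
CG = +√(1/7) = +0.377964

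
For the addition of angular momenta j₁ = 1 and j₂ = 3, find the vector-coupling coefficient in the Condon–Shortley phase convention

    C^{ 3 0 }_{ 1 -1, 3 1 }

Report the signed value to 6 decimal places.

√[7·1!1!5!/8! · 0!2!4!2!3!3!] = √(72)
  +(−1)^1/∏(1,0,1,3,0,2)! = -1/12  (running -1/12)
⟨..|..⟩ = √(72)·(-1/12) = -0.707107

-0.707107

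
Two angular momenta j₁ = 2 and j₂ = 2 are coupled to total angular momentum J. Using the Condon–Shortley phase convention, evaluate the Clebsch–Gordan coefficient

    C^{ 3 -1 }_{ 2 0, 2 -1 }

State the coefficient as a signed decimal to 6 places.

+√(1/5) ≈ +0.447214

triangle: 1!×3!×3!/8! = 36/40320
(j±m)!: 2!×2!×1!×3!×2!×4! = 1152
prefactor² = (2J+1)×Δ×N² = 36/5
  k=0: +1/(0!×1!×2!×1!×1!×2!) = 1/4
  k=1: −1/(1!×0!×1!×0!×2!×3!) = -1/12
Σ = 1/6  ⇒  CG² = 36/5×1/6² = 1/5
CG = +√(1/5) = +0.447214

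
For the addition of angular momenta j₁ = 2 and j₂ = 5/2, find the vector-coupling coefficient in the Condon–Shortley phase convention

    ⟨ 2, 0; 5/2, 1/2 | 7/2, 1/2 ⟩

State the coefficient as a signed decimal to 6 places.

j₁+j₂−J=1  J+j₁−j₂=3  J−j₁+j₂=4  j₁+j₂+J+1=9
(j₁±m₁, j₂±m₂, J±M) = (2,2,3,2,4,3)
P² = 768/35
sum k=0..1:
  [0] +1/12 = 1/12
  [1] −1/8 = -1/8
S = -1/24
C² = P²·S² = 4/105 ; C = -0.195180

-0.195180  (= −√(4/105))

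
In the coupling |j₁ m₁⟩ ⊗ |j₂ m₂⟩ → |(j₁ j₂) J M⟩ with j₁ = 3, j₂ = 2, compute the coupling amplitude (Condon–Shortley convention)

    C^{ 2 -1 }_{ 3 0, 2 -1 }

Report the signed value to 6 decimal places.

triangle: 3!·3!·1!/8! = 36/40320
(j±m)!: 3!·3!·1!·3!·1!·3! = 1296
prefactor² = (2J+1)·Δ·N² = 81/14
  k=0: +1/(0!·3!·3!·1!·0!·0!) = 1/36
  k=1: −1/(1!·2!·2!·0!·1!·1!) = -1/4
Σ = -2/9  ⇒  CG² = 81/14·(-2/9)² = 2/7
CG = −√(2/7) = -0.534522

−√(2/7) = -0.534522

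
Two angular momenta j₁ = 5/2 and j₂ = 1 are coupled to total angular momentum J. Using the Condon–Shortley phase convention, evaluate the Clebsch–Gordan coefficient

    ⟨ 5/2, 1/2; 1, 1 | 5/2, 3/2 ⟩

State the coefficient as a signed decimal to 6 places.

triangle: 1!*4!*1!/7! = 24/5040
(j±m)!: 3!*2!*2!*0!*4!*1! = 576
prefactor² = (2J+1)*Δ*N² = 576/35
  k=1: −1/(1!*0!*1!*1!*3!*0!) = -1/6
Σ = -1/6  ⇒  CG² = 576/35*(-1/6)² = 16/35
CG = −√(16/35) = -0.676123

-0.676123  (= −√(16/35))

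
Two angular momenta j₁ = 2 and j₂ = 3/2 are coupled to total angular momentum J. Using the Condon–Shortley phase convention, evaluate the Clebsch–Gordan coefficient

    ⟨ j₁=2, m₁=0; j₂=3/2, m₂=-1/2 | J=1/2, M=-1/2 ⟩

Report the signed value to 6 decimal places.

triangle: 3!×1!×0!/5! = 6/120
(j±m)!: 2!×2!×1!×2!×0!×1! = 8
prefactor² = (2J+1)×Δ×N² = 4/5
  k=1: −1/(1!×2!×1!×0!×0!×0!) = -1/2
Σ = -1/2  ⇒  CG² = 4/5×(-1/2)² = 1/5
CG = −√(1/5) = -0.447214

−√(1/5) = -0.447214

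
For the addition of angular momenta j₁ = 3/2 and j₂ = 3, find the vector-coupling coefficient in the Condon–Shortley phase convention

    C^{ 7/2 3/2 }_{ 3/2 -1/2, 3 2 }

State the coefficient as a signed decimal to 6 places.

j₁+j₂−J=1  J+j₁−j₂=2  J−j₁+j₂=5  j₁+j₂+J+1=9
(j₁±m₁, j₂±m₂, J±M) = (1,2,5,1,5,2)
P² = 6400/21
sum k=0..1:
  [0] +1/240 = 1/240
  [1] −1/24 = -1/24
S = -3/80
C² = P²·S² = 3/7 ; C = -0.654654

-0.654654  (= −√(3/7))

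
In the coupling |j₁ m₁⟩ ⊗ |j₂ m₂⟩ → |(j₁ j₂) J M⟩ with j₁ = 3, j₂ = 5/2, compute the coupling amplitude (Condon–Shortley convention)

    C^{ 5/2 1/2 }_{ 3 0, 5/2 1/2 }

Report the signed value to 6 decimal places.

+√(8/105) = +0.276026

√[6·3!3!2!/9! · 3!3!3!2!3!2!] = √(216/35)
  +(−1)^1/∏(1,2,2,2,1,0)! = -1/8  (running -1/8)
  +(−1)^2/∏(2,1,1,1,2,1)! = 1/4  (running 1/8)
  +(−1)^3/∏(3,0,0,0,3,2)! = -1/72  (running 1/9)
⟨..|..⟩ = √(216/35)·(1/9) = +0.276026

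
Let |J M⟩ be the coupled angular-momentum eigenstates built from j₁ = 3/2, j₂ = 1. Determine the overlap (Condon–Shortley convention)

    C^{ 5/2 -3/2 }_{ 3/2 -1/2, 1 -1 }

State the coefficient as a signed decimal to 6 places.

triangle: 0!*3!*2!/6! = 12/720
(j±m)!: 1!*2!*0!*2!*1!*4! = 96
prefactor² = (2J+1)*Δ*N² = 48/5
  k=0: +1/(0!*0!*2!*0!*1!*2!) = 1/4
Σ = 1/4  ⇒  CG² = 48/5*1/4² = 3/5
CG = +√(3/5) = +0.774597

+0.774597  (= +√(3/5))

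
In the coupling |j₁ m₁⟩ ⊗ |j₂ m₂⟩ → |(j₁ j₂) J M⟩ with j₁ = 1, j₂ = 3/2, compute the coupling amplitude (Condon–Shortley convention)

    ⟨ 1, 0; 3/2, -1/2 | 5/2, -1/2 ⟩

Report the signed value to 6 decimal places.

√[6·0!2!3!/6! · 1!1!1!2!2!3!] = √(12/5)
  +(−1)^0/∏(0,0,1,1,1,2)! = 1/2  (running 1/2)
⟨..|..⟩ = √(12/5)·(1/2) = +0.774597

+0.774597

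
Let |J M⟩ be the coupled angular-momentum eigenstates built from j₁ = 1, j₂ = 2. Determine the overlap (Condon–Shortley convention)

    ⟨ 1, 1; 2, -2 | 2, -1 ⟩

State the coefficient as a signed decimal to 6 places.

triangle: 1!·1!·3!/6! = 6/720
(j±m)!: 2!·0!·0!·4!·1!·3! = 288
prefactor² = (2J+1)·Δ·N² = 12
  k=0: +1/(0!·1!·0!·0!·1!·3!) = 1/6
Σ = 1/6  ⇒  CG² = 12·1/6² = 1/3
CG = +√(1/3) = +0.577350

+0.577350  (= +√(1/3))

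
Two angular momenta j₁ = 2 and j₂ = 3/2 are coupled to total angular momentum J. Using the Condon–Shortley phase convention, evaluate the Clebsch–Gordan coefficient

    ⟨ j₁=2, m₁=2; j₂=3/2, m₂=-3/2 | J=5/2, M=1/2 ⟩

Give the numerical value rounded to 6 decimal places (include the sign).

triangle: 1!·3!·2!/7! = 12/5040
(j±m)!: 4!·0!·0!·3!·3!·2! = 1728
prefactor² = (2J+1)·Δ·N² = 864/35
  k=0: +1/(0!·1!·0!·0!·3!·2!) = 1/12
Σ = 1/12  ⇒  CG² = 864/35·1/12² = 6/35
CG = +√(6/35) = +0.414039

+0.414039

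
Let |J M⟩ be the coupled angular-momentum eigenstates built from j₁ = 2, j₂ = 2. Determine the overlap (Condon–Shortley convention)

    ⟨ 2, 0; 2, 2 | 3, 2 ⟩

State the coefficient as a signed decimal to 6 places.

triangle: 1!·3!·3!/8! = 36/40320
(j±m)!: 2!·2!·4!·0!·5!·1! = 11520
prefactor² = (2J+1)·Δ·N² = 72
  k=1: −1/(1!·0!·1!·3!·2!·0!) = -1/12
Σ = -1/12  ⇒  CG² = 72·(-1/12)² = 1/2
CG = −√(1/2) = -0.707107

−√(1/2) = -0.707107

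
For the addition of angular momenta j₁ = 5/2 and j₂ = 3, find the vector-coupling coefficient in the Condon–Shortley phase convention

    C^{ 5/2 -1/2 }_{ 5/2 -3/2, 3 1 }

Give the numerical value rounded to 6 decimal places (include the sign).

+0.169031

√[6·3!2!3!/9! · 1!4!4!2!2!3!] = √(576/35)
  +(−1)^2/∏(2,1,2,2,0,1)! = 1/8  (running 1/8)
  +(−1)^3/∏(3,0,1,1,1,2)! = -1/12  (running 1/24)
⟨..|..⟩ = √(576/35)·(1/24) = +0.169031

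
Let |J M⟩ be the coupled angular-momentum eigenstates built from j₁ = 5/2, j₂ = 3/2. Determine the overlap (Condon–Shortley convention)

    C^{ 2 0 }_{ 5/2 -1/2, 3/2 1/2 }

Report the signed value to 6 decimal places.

triangle: 2!·3!·1!/7! = 12/5040
(j±m)!: 2!·3!·2!·1!·2!·2! = 96
prefactor² = (2J+1)·Δ·N² = 8/7
  k=1: −1/(1!·1!·2!·1!·1!·0!) = -1/2
  k=2: +1/(2!·0!·1!·0!·2!·1!) = 1/4
Σ = -1/4  ⇒  CG² = 8/7·(-1/4)² = 1/14
CG = −√(1/14) = -0.267261

-0.267261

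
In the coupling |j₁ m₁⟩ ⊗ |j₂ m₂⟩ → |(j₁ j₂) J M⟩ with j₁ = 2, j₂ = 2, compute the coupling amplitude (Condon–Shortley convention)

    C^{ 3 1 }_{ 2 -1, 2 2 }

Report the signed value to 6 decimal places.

j₁+j₂−J=1  J+j₁−j₂=3  J−j₁+j₂=3  j₁+j₂+J+1=8
(j₁±m₁, j₂±m₂, J±M) = (1,3,4,0,4,2)
P² = 216/5
sum k=1..1:
  [1] −1/12 = -1/12
S = -1/12
C² = P²·S² = 3/10 ; C = -0.547723

−√(3/10) = -0.547723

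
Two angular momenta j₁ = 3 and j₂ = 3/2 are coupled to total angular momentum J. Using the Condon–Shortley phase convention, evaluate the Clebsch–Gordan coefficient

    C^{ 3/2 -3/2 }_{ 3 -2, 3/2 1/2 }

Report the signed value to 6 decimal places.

+√(2/7) = +0.534522

triangle: 3!·3!·0!/7! = 36/5040
(j±m)!: 1!·5!·2!·1!·0!·3! = 1440
prefactor² = (2J+1)·Δ·N² = 288/7
  k=2: +1/(2!·1!·3!·0!·0!·0!) = 1/12
Σ = 1/12  ⇒  CG² = 288/7·1/12² = 2/7
CG = +√(2/7) = +0.534522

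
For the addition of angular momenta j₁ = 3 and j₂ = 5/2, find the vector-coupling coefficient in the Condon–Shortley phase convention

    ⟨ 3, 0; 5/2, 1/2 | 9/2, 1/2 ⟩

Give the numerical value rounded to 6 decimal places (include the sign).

−√(10/231) ≈ -0.208063

√[10·1!5!4!/11! · 3!3!3!2!5!4!] = √(69120/77)
  +(−1)^0/∏(0,1,3,3,2,1)! = 1/72  (running 1/72)
  +(−1)^1/∏(1,0,2,2,3,2)! = -1/48  (running -1/144)
⟨..|..⟩ = √(69120/77)·(-1/144) = -0.208063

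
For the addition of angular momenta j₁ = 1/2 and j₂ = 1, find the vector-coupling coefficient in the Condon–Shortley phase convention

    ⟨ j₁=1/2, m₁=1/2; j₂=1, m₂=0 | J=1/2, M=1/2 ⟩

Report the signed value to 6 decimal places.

+√(1/3) = +0.577350

triangle: 1!×0!×1!/3! = 1/6
(j±m)!: 1!×0!×1!×1!×1!×0! = 1
prefactor² = (2J+1)×Δ×N² = 1/3
  k=0: +1/(0!×1!×0!×1!×0!×0!) = 1
Σ = 1  ⇒  CG² = 1/3×1² = 1/3
CG = +√(1/3) = +0.577350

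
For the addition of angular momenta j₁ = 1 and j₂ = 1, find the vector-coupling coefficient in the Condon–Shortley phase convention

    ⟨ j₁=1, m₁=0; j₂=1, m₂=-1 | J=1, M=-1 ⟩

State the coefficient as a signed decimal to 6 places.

+0.707107

triangle: 1!*1!*1!/4! = 1/24
(j±m)!: 1!*1!*0!*2!*0!*2! = 4
prefactor² = (2J+1)*Δ*N² = 1/2
  k=0: +1/(0!*1!*1!*0!*0!*1!) = 1
Σ = 1  ⇒  CG² = 1/2*1² = 1/2
CG = +√(1/2) = +0.707107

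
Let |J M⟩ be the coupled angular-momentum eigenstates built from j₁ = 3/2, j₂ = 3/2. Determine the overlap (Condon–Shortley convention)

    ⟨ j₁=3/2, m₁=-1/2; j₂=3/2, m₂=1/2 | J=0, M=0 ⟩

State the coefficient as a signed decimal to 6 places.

√[1·3!0!0!/4! · 1!2!2!1!0!0!] = √(1)
  +(−1)^2/∏(2,1,0,0,0,0)! = 1/2  (running 1/2)
⟨..|..⟩ = √(1)·(1/2) = +0.500000

+0.500000  (= +√(1/4))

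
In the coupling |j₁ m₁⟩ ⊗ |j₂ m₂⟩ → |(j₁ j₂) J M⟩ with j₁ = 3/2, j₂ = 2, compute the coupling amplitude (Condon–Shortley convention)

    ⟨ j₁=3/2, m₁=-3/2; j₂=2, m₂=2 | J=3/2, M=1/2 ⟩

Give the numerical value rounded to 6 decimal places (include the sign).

√[4·2!1!2!/6! · 0!3!4!0!2!1!] = √(32/5)
  +(−1)^2/∏(2,0,1,2,0,0)! = 1/4  (running 1/4)
⟨..|..⟩ = √(32/5)·(1/4) = +0.632456

+√(2/5) = +0.632456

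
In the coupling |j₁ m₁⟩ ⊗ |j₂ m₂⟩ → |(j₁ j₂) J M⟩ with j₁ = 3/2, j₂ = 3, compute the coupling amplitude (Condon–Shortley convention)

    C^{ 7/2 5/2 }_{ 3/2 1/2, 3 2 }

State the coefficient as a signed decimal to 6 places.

−√(1/7) ≈ -0.377964

√[8·1!2!5!/9! · 2!1!5!1!6!1!] = √(6400/7)
  +(−1)^0/∏(0,1,1,5,1,0)! = 1/120  (running 1/120)
  +(−1)^1/∏(1,0,0,4,2,1)! = -1/48  (running -1/80)
⟨..|..⟩ = √(6400/7)·(-1/80) = -0.377964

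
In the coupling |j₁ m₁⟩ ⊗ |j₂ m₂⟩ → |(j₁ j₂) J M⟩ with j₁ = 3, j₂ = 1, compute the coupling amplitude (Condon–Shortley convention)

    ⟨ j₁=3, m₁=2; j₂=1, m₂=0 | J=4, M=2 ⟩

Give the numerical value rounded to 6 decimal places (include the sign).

√[9·0!6!2!/9! · 5!1!1!1!6!2!] = √(43200/7)
  +(−1)^0/∏(0,0,1,1,5,1)! = 1/120  (running 1/120)
⟨..|..⟩ = √(43200/7)·(1/120) = +0.654654

+0.654654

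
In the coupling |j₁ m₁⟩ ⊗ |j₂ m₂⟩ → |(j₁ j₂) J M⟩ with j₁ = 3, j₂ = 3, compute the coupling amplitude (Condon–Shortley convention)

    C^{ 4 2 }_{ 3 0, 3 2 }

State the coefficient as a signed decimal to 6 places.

√[9·2!4!4!/11! · 3!3!5!1!6!2!] = √(124416/77)
  +(−1)^1/∏(1,1,2,4,2,0)! = -1/96  (running -1/96)
  +(−1)^2/∏(2,0,1,3,3,1)! = 1/72  (running 1/288)
⟨..|..⟩ = √(124416/77)·(1/288) = +0.139573

+√(3/154) = +0.139573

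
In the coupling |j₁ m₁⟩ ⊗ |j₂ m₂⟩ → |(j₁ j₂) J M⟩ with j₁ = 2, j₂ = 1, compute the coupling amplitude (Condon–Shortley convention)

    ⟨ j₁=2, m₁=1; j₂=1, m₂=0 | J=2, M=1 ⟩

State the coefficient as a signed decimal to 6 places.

√[5·1!3!1!/6! · 3!1!1!1!3!1!] = √(3/2)
  +(−1)^0/∏(0,1,1,1,2,0)! = 1/2  (running 1/2)
  +(−1)^1/∏(1,0,0,0,3,1)! = -1/6  (running 1/3)
⟨..|..⟩ = √(3/2)·(1/3) = +0.408248

+√(1/6) ≈ +0.408248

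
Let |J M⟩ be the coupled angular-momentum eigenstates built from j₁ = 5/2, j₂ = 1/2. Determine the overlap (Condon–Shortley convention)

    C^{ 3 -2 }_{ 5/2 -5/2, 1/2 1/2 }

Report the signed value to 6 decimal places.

j₁+j₂−J=0  J+j₁−j₂=5  J−j₁+j₂=1  j₁+j₂+J+1=7
(j₁±m₁, j₂±m₂, J±M) = (0,5,1,0,1,5)
P² = 2400
sum k=0..0:
  [0] +1/120 = 1/120
S = 1/120
C² = P²·S² = 1/6 ; C = +0.408248

+√(1/6) = +0.408248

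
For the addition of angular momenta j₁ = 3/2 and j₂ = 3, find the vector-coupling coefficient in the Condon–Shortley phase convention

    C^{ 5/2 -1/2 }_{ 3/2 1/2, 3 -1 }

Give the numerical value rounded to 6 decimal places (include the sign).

j₁+j₂−J=2  J+j₁−j₂=1  J−j₁+j₂=4  j₁+j₂+J+1=8
(j₁±m₁, j₂±m₂, J±M) = (2,1,2,4,2,3)
P² = 288/35
sum k=0..1:
  [0] +1/8 = 1/8
  [1] −1/6 = -1/6
S = -1/24
C² = P²·S² = 1/70 ; C = -0.119523

-0.119523  (= −√(1/70))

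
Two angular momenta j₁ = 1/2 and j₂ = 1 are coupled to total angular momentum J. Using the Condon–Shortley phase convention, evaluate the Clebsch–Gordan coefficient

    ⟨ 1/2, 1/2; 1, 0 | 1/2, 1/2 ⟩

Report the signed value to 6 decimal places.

√[2·1!0!1!/3! · 1!0!1!1!1!0!] = √(1/3)
  +(−1)^0/∏(0,1,0,1,0,0)! = 1  (running 1)
⟨..|..⟩ = √(1/3)·(1) = +0.577350

+√(1/3) = +0.577350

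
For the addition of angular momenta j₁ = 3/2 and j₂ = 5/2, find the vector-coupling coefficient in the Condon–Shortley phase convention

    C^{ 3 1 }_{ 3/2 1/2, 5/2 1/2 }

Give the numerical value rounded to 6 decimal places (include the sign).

j₁+j₂−J=1  J+j₁−j₂=2  J−j₁+j₂=4  j₁+j₂+J+1=8
(j₁±m₁, j₂±m₂, J±M) = (2,1,3,2,4,2)
P² = 48/5
sum k=0..1:
  [0] +1/6 = 1/6
  [1] −1/8 = -1/8
S = 1/24
C² = P²·S² = 1/60 ; C = +0.129099

+0.129099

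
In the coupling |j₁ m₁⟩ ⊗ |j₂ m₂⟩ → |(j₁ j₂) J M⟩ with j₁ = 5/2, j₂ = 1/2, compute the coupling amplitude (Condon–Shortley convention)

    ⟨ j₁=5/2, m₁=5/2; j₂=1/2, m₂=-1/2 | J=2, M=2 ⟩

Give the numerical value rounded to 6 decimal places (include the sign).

triangle: 1!·4!·0!/6! = 24/720
(j±m)!: 5!·0!·0!·1!·4!·0! = 2880
prefactor² = (2J+1)·Δ·N² = 480
  k=0: +1/(0!·1!·0!·0!·4!·0!) = 1/24
Σ = 1/24  ⇒  CG² = 480·1/24² = 5/6
CG = +√(5/6) = +0.912871

+0.912871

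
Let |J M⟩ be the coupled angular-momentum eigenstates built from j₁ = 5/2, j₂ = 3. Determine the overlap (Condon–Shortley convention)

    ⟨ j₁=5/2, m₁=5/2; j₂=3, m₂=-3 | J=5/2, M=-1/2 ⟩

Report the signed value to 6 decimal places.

+√(5/21) = +0.487950

triangle: 3!×2!×3!/9! = 72/362880
(j±m)!: 5!×0!×0!×6!×2!×3! = 1036800
prefactor² = (2J+1)×Δ×N² = 8640/7
  k=0: +1/(0!×3!×0!×0!×2!×3!) = 1/72
Σ = 1/72  ⇒  CG² = 8640/7×1/72² = 5/21
CG = +√(5/21) = +0.487950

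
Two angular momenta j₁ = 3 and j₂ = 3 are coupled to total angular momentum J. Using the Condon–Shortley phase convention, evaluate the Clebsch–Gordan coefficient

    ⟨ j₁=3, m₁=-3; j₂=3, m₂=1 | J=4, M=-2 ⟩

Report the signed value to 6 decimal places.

√[9·2!4!4!/11! · 0!6!4!2!2!6!] = √(995328/77)
  +(−1)^2/∏(2,0,4,2,0,2)! = 1/192  (running 1/192)
⟨..|..⟩ = √(995328/77)·(1/192) = +0.592157

+√(27/77) = +0.592157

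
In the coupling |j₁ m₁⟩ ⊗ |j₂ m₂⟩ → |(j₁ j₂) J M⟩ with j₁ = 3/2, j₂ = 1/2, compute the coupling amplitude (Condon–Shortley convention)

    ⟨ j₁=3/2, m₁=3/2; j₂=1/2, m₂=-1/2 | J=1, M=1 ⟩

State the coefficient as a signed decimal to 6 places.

+√(3/4) = +0.866025

√[3·1!2!0!/4! · 3!0!0!1!2!0!] = √(3)
  +(−1)^0/∏(0,1,0,0,2,0)! = 1/2  (running 1/2)
⟨..|..⟩ = √(3)·(1/2) = +0.866025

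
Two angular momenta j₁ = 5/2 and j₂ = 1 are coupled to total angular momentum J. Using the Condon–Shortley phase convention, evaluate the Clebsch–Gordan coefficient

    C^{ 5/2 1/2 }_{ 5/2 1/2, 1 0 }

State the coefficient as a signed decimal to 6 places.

+√(1/35) = +0.169031

triangle: 1!·4!·1!/7! = 24/5040
(j±m)!: 3!·2!·1!·1!·3!·2! = 144
prefactor² = (2J+1)·Δ·N² = 144/35
  k=0: +1/(0!·1!·2!·1!·2!·0!) = 1/4
  k=1: −1/(1!·0!·1!·0!·3!·1!) = -1/6
Σ = 1/12  ⇒  CG² = 144/35·1/12² = 1/35
CG = +√(1/35) = +0.169031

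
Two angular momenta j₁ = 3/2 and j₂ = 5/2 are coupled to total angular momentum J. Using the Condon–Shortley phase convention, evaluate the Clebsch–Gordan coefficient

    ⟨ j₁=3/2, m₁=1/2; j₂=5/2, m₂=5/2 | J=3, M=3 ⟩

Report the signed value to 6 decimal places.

triangle: 1!·2!·4!/8! = 48/40320
(j±m)!: 2!·1!·5!·0!·6!·0! = 172800
prefactor² = (2J+1)·Δ·N² = 1440
  k=1: −1/(1!·0!·0!·4!·2!·0!) = -1/48
Σ = -1/48  ⇒  CG² = 1440·(-1/48)² = 5/8
CG = −√(5/8) = -0.790569

−√(5/8) = -0.790569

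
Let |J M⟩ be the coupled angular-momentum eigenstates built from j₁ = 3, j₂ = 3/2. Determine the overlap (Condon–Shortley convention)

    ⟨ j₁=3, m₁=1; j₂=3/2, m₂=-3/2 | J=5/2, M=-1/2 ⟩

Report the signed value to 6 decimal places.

√[6·2!4!1!/8! · 4!2!0!3!2!3!] = √(864/35)
  +(−1)^0/∏(0,2,2,0,2,1)! = 1/8  (running 1/8)
⟨..|..⟩ = √(864/35)·(1/8) = +0.621059

+√(27/70) ≈ +0.621059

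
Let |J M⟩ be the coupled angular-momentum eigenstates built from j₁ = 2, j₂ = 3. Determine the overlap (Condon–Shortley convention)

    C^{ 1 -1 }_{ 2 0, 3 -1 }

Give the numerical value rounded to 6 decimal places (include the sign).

j₁+j₂−J=4  J+j₁−j₂=0  J−j₁+j₂=2  j₁+j₂+J+1=7
(j₁±m₁, j₂±m₂, J±M) = (2,2,2,4,0,2)
P² = 384/35
sum k=2..2:
  [2] +1/8 = 1/8
S = 1/8
C² = P²·S² = 6/35 ; C = +0.414039

+0.414039  (= +√(6/35))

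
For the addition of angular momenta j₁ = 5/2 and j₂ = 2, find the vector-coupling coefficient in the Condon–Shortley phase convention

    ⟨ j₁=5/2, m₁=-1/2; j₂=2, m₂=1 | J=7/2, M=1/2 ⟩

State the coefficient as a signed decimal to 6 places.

triangle: 1!×4!×3!/9! = 144/362880
(j±m)!: 2!×3!×3!×1!×4!×3! = 10368
prefactor² = (2J+1)×Δ×N² = 1152/35
  k=0: +1/(0!×1!×3!×3!×1!×0!) = 1/36
  k=1: −1/(1!×0!×2!×2!×2!×1!) = -1/8
Σ = -7/72  ⇒  CG² = 1152/35×(-7/72)² = 14/45
CG = −√(14/45) = -0.557773

-0.557773  (= −√(14/45))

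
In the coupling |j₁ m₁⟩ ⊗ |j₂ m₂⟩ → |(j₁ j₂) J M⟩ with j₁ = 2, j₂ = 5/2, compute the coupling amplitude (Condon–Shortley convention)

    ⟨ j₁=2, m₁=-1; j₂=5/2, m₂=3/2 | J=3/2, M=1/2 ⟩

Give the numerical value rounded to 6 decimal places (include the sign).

+0.138013

j₁+j₂−J=3  J+j₁−j₂=1  J−j₁+j₂=2  j₁+j₂+J+1=7
(j₁±m₁, j₂±m₂, J±M) = (1,3,4,1,2,1)
P² = 96/35
sum k=2..3:
  [2] +1/4 = 1/4
  [3] −1/6 = -1/6
S = 1/12
C² = P²·S² = 2/105 ; C = +0.138013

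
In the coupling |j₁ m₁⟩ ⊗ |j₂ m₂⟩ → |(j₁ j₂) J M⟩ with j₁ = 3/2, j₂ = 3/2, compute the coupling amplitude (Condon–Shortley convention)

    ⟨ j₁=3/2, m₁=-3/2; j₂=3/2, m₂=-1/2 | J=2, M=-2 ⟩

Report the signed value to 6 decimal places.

√[5·1!2!2!/6! · 0!3!1!2!0!4!] = √(8)
  +(−1)^1/∏(1,0,2,0,0,2)! = -1/4  (running -1/4)
⟨..|..⟩ = √(8)·(-1/4) = -0.707107

-0.707107  (= −√(1/2))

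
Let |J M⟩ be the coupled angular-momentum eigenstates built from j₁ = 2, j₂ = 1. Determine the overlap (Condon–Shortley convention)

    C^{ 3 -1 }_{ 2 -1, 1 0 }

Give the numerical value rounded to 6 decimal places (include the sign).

j₁+j₂−J=0  J+j₁−j₂=4  J−j₁+j₂=2  j₁+j₂+J+1=7
(j₁±m₁, j₂±m₂, J±M) = (1,3,1,1,2,4)
P² = 96/5
sum k=0..0:
  [0] +1/6 = 1/6
S = 1/6
C² = P²·S² = 8/15 ; C = +0.730297

+0.730297  (= +√(8/15))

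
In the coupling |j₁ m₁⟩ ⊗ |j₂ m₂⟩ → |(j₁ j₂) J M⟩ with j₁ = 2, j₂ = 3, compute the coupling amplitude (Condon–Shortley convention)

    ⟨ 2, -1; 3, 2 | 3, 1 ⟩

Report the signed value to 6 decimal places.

j₁+j₂−J=2  J+j₁−j₂=2  J−j₁+j₂=4  j₁+j₂+J+1=9
(j₁±m₁, j₂±m₂, J±M) = (1,3,5,1,4,2)
P² = 64
sum k=1..2:
  [1] −1/48 = -1/48
  [2] +1/12 = 1/12
S = 1/16
C² = P²·S² = 1/4 ; C = +0.500000

+√(1/4) = +0.500000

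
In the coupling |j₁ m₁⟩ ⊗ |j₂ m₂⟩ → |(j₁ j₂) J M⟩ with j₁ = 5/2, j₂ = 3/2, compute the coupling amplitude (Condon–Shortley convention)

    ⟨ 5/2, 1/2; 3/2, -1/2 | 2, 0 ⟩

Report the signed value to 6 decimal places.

-0.267261

j₁+j₂−J=2  J+j₁−j₂=3  J−j₁+j₂=1  j₁+j₂+J+1=7
(j₁±m₁, j₂±m₂, J±M) = (3,2,1,2,2,2)
P² = 8/7
sum k=0..1:
  [0] +1/4 = 1/4
  [1] −1/2 = -1/2
S = -1/4
C² = P²·S² = 1/14 ; C = -0.267261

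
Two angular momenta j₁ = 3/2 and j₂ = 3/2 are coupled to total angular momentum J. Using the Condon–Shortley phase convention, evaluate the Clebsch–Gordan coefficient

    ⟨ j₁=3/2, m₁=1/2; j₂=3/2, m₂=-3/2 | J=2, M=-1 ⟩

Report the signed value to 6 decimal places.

+√(1/2) ≈ +0.707107

√[5·1!2!2!/6! · 2!1!0!3!1!3!] = √(2)
  +(−1)^0/∏(0,1,1,0,1,2)! = 1/2  (running 1/2)
⟨..|..⟩ = √(2)·(1/2) = +0.707107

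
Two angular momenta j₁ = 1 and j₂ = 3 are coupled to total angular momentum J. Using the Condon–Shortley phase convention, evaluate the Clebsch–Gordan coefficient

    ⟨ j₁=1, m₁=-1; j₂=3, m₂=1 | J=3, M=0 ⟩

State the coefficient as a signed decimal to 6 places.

-0.707107  (= −√(1/2))

triangle: 1!*1!*5!/8! = 120/40320
(j±m)!: 0!*2!*4!*2!*3!*3! = 3456
prefactor² = (2J+1)*Δ*N² = 72
  k=1: −1/(1!*0!*1!*3!*0!*2!) = -1/12
Σ = -1/12  ⇒  CG² = 72*(-1/12)² = 1/2
CG = −√(1/2) = -0.707107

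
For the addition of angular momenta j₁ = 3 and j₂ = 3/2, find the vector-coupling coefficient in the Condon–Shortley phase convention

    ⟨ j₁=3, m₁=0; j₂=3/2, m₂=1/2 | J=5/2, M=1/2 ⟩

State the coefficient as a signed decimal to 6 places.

j₁+j₂−J=2  J+j₁−j₂=4  J−j₁+j₂=1  j₁+j₂+J+1=8
(j₁±m₁, j₂±m₂, J±M) = (3,3,2,1,3,2)
P² = 216/35
sum k=1..2:
  [1] −1/4 = -1/4
  [2] +1/12 = 1/12
S = -1/6
C² = P²·S² = 6/35 ; C = -0.414039

-0.414039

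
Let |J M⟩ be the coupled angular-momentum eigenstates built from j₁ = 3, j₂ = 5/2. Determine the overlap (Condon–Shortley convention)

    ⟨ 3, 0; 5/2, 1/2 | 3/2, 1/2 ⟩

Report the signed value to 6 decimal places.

+√(4/35) ≈ +0.338062

j₁+j₂−J=4  J+j₁−j₂=2  J−j₁+j₂=1  j₁+j₂+J+1=8
(j₁±m₁, j₂±m₂, J±M) = (3,3,3,2,2,1)
P² = 144/35
sum k=2..3:
  [2] +1/4 = 1/4
  [3] −1/12 = -1/12
S = 1/6
C² = P²·S² = 4/35 ; C = +0.338062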